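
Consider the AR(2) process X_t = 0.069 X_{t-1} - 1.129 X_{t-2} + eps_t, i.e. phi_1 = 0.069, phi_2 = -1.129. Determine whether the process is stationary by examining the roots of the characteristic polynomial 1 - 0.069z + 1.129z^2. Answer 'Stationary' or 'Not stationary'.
\text{Not stationary}

The AR(p) characteristic polynomial is P(z) = 1 - 0.069z + 1.129z^2.
Stationarity requires all roots to lie outside the unit circle, i.e. |z| > 1 for every root.
Set 1 + (-0.069) z + (1.129) z^2 = 0, i.e. a z^2 + b z + c = 0 with a = 1.129, b = -0.069, c = 1.
Discriminant D = b^2 - 4ac = (-0.069)^2 - 4*(1.129)*1 = 0.004761 - (4.516) = -4.511239.
D < 0, so the roots are the complex-conjugate pair z = (-b +/- i sqrt(-D)) / (2a) = 0.0306 +/- 0.9406i.
For a conjugate pair |z|^2 = z * conj(z) = (product of roots) = c/a = 1/(1.129) = 0.88574, so |z| = sqrt(0.88574) = 0.9411 for both roots.
Moduli of all roots: 0.9411, 0.9411.
All moduli strictly greater than 1? No.
Verdict: Not stationary.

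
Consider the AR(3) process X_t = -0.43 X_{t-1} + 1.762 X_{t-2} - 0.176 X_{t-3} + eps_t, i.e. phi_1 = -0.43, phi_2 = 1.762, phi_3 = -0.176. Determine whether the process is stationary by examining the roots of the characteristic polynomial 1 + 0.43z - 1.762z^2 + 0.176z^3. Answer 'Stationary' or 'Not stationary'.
\text{Not stationary}

The AR(p) characteristic polynomial is P(z) = 1 + 0.43z - 1.762z^2 + 0.176z^3.
Stationarity requires all roots to lie outside the unit circle, i.e. |z| > 1 for every root.
Degree 3: look for a simple real root z0 first, then factor out (1 - z/z0) and solve the remaining quadratic.
Testing z0 = -0.625: P(-0.625) = 1 + (0.43)(-0.625) + (-1.762)(-0.625)^2 + (0.176)(-0.625)^3
  = 1 + (-0.26875) + (-0.688281) + (-0.042969) = 0.  So z_0 = -0.625 is a root, |z_0| = 0.625.
Divide out the factor (1 + 1.6 z) = (1 - z/z0) (since 1/z0 = -1.6):
  P(z) = (1 + 1.6 z)(1 + (-1.17) z + (0.11) z^2)
  [check: z-coef -1.17 - (-1.6) = 0.43; z^2-coef 0.11 - (-1.6)(-1.17) = -1.762; z^3-coef -(-1.6)(0.11) = 0.176.]
Remaining roots from the quadratic factor 1 + (-1.17) z + (0.11) z^2:
  Set 1 + (-1.17) z + (0.11) z^2 = 0, i.e. a z^2 + b z + c = 0 with a = 0.11, b = -1.17, c = 1.
  Discriminant D = b^2 - 4ac = (-1.17)^2 - 4*(0.11)*1 = 1.3689 - (0.44) = 0.9289.
  D >= 0, so the roots are real: z = (-b +/- sqrt(D)) / (2a) = (1.17 +/- 0.963795) / (0.22).
    z_1 = (1.17 + 0.963795) / (0.22) = 9.6991,   |z_1| = 9.6991.
    z_2 = (1.17 - 0.963795) / (0.22) = 0.9373,   |z_2| = 0.9373.
Moduli of all roots: 0.6250, 9.6991, 0.9373.
All moduli strictly greater than 1? No.
Verdict: Not stationary.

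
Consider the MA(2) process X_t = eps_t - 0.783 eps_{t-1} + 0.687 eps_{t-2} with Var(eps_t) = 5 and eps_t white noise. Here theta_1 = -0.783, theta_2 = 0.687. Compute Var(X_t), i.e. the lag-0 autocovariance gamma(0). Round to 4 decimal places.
\gamma(0) = 10.4253

For an MA(q) process X_t = eps_t + sum_i theta_i eps_{t-i} with
Var(eps_t) = sigma^2, the variance is
  gamma(0) = sigma^2 * (1 + sum_i theta_i^2).
  sum_i theta_i^2 = (-0.783)^2 + (0.687)^2 = 0.613089 + 0.471969 = 1.085058.
  gamma(0) = 5 * (1 + 1.085058) = 5 * 2.085058 = 10.42529, which rounds to 10.4253.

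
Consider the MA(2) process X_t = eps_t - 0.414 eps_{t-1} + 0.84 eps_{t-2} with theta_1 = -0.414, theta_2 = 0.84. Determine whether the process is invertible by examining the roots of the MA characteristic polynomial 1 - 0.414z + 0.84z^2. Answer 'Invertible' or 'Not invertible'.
\text{Invertible}

The MA(q) characteristic polynomial is P(z) = 1 - 0.414z + 0.84z^2.
Invertibility requires all roots to lie outside the unit circle, i.e. |z| > 1 for every root.
Set 1 + (-0.414) z + (0.84) z^2 = 0, i.e. a z^2 + b z + c = 0 with a = 0.84, b = -0.414, c = 1.
Discriminant D = b^2 - 4ac = (-0.414)^2 - 4*(0.84)*1 = 0.171396 - (3.36) = -3.188604.
D < 0, so the roots are the complex-conjugate pair z = (-b +/- i sqrt(-D)) / (2a) = 0.2464 +/- 1.0629i.
For a conjugate pair |z|^2 = z * conj(z) = (product of roots) = c/a = 1/(0.84) = 1.190476, so |z| = sqrt(1.190476) = 1.0911 for both roots.
Moduli of all roots: 1.0911, 1.0911.
All moduli strictly greater than 1? Yes.
Verdict: Invertible.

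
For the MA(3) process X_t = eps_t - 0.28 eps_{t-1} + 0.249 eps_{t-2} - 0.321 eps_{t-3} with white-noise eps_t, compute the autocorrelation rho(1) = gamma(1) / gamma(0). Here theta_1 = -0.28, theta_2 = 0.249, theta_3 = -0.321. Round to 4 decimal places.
\rho(1) = -0.3455

For an MA(q) process with theta_0 = 1, the autocovariance is
  gamma(k) = sigma^2 * sum_{i=0..q-k} theta_i * theta_{i+k},
and rho(k) = gamma(k) / gamma(0). Sigma^2 cancels.
  numerator   = (1)*(-0.28) + (-0.28)*(0.249) + (0.249)*(-0.321) = -0.429649.
  denominator = (1)^2 + (-0.28)^2 + (0.249)^2 + (-0.321)^2 = 1.243442.
  rho(1) = -0.429649 / 1.243442 = -0.3455.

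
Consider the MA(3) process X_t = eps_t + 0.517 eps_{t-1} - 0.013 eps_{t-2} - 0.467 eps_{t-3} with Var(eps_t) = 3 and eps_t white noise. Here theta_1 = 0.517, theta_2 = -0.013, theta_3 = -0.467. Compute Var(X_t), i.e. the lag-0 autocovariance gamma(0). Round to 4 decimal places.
\gamma(0) = 4.4566

For an MA(q) process X_t = eps_t + sum_i theta_i eps_{t-i} with
Var(eps_t) = sigma^2, the variance is
  gamma(0) = sigma^2 * (1 + sum_i theta_i^2).
  sum_i theta_i^2 = (0.517)^2 + (-0.013)^2 + (-0.467)^2 = 0.267289 + 0.000169 + 0.218089 = 0.485547.
  gamma(0) = 3 * (1 + 0.485547) = 3 * 1.485547 = 4.456641, which rounds to 4.4566.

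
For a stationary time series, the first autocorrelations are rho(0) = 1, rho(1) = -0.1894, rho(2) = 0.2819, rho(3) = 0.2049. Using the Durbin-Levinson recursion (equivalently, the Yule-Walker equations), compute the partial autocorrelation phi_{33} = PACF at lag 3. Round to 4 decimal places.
\phi_{33} = 0.3251

The PACF at lag k is phi_{kk}, the last component of the solution
to the Yule-Walker system G_k phi = r_k where
  (G_k)_{ij} = rho(|i - j|), (r_k)_i = rho(i), i,j = 1..k.
Equivalently, Durbin-Levinson gives phi_{kk} iteratively:
  phi_{11} = rho(1)
  phi_{kk} = [rho(k) - sum_{j=1..k-1} phi_{k-1,j} rho(k-j)]
            / [1 - sum_{j=1..k-1} phi_{k-1,j} rho(j)],
  phi_{k,j} = phi_{k-1,j} - phi_{kk} phi_{k-1,k-j},  j = 1..k-1.
Step k = 1:
  phi_11 = rho(1) = -0.1894.
Step k = 2:
  phi_22 = [rho(2) - phi_11 rho(1)] / [1 - phi_11 rho(1)] = [0.2819 - (-0.1894)(-0.1894)] / [1 - (-0.1894)(-0.1894)]
         = 0.24602764 / 0.96412764 = 0.255182.
  Update: phi_21 = phi_11 - phi_22 phi_11 = -0.1894 - (0.255182)(-0.1894) = -0.141069.
Step k = 3:
  phi_33 = [rho(3) - phi_21 rho(2) - phi_22 rho(1)] / [1 - phi_21 rho(1) - phi_22 rho(2)]
    numerator   = 0.2049 - (-0.141069)(0.2819) - (0.255182)(-0.1894) = 0.29299864
    denominator = 1 - (-0.141069)(-0.1894) - (0.255182)(0.2819) = 0.90134591
  phi_33 = 0.29299864 / 0.90134591 = 0.3251.
Therefore phi_{33} = 0.3251.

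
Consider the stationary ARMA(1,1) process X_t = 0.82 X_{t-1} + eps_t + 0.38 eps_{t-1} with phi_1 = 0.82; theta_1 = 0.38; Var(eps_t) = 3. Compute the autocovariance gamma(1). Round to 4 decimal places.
\gamma(1) = 14.4132

Multiply the model equation by X_{t-k} and take expectations. With theta_0 = psi_0 = 1 and psi_j the MA(infinity) weights, this gives
  gamma(k) - sum_i phi_i gamma(k-i) = c_k,
  c_k = sigma^2 * sum_{j=k..q} theta_j psi_{j-k}   (c_k = 0 for k > q),
using gamma(-m) = gamma(m).
psi-weights needed (psi_j = theta_j + sum_i phi_i psi_{j-i}):
  psi_1 = theta_1 + phi_1 = 0.38 + (0.82) = 1.2
Right-hand sides:
  c_0 = sigma^2 (1 + theta_1 psi_1) = 3 * (1 + (0.38)(1.2)) = 3 * 1.456 = 4.368
  c_1 = sigma^2 theta_1 = 3 * (0.38) = 1.14
  c_2 = 0
Equations for k = 0 and k = 1 (AR order 1):
  gamma(0) = phi_1 gamma(1) + c_0
  gamma(1) = phi_1 gamma(0) + c_1
Substituting the second into the first: gamma(0) (1 - phi_1^2) = c_0 + phi_1 c_1, so
  gamma(0) = (c_0 + phi_1 c_1) / (1 - phi_1^2) = (4.368 + (0.82)(1.14)) / (1 - (0.82)^2) = 5.3028 / 0.3276 = 16.186813.
  gamma(1) = phi_1 gamma(0) + c_1 = (0.82)(16.186813) + (1.14) = 14.413187.
Therefore gamma(1) = 14.4132 (to 4 decimal places).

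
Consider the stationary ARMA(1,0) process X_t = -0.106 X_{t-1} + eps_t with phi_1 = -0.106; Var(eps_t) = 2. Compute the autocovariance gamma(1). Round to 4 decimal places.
\gamma(1) = -0.2144

Multiply the model equation by X_{t-k} and take expectations. With theta_0 = psi_0 = 1 and psi_j the MA(infinity) weights, this gives
  gamma(k) - sum_i phi_i gamma(k-i) = c_k,
  c_k = sigma^2 * sum_{j=k..q} theta_j psi_{j-k}   (c_k = 0 for k > q),
using gamma(-m) = gamma(m).
Pure AR (q = 0): c_0 = sigma^2 = 2, c_k = 0 for k >= 1.
Equations for k = 0 and k = 1 (AR order 1):
  gamma(0) = phi_1 gamma(1) + c_0
  gamma(1) = phi_1 gamma(0) + c_1
Substituting the second into the first: gamma(0) (1 - phi_1^2) = c_0 + phi_1 c_1, so
  gamma(0) = c_0 / (1 - phi_1^2) = 2 / (1 - (-0.106)^2) = 2 / 0.988764 = 2.022727.
  gamma(1) = phi_1 gamma(0) = (-0.106)(2.022727) = -0.214409.
Therefore gamma(1) = -0.2144 (to 4 decimal places).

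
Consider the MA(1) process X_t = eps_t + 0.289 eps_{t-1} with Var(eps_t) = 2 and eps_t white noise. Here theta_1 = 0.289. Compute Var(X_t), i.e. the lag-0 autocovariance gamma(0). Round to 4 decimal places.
\gamma(0) = 2.1670

For an MA(q) process X_t = eps_t + sum_i theta_i eps_{t-i} with
Var(eps_t) = sigma^2, the variance is
  gamma(0) = sigma^2 * (1 + sum_i theta_i^2).
  sum_i theta_i^2 = (0.289)^2 = 0.083521.
  gamma(0) = 2 * (1 + 0.083521) = 2 * 1.083521 = 2.167042, which rounds to 2.1670.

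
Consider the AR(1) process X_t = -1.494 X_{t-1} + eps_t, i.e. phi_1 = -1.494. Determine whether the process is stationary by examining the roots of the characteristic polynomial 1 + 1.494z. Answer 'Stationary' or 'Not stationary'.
\text{Not stationary}

The AR(p) characteristic polynomial is P(z) = 1 + 1.494z.
Stationarity requires all roots to lie outside the unit circle, i.e. |z| > 1 for every root.
This is linear in z: 1 + (1.494) z = 0  =>  z = -1/(1.494) = -0.669344,  |z| = 0.669344.
Moduli of all roots: 0.6693.
All moduli strictly greater than 1? No.
Verdict: Not stationary.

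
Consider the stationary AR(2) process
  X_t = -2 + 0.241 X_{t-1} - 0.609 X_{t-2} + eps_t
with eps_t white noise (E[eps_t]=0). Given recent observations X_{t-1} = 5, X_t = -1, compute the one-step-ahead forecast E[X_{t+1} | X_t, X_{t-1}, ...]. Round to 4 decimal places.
E[X_{t+1} \mid \mathcal F_t] = -5.2860

For an AR(p) model X_t = c + sum_i phi_i X_{t-i} + eps_t, the
one-step-ahead conditional mean is
  E[X_{t+1} | X_t, ...] = c + sum_i phi_i X_{t+1-i}.
Substitute known values:
  E[X_{t+1} | ...] = -2 + (0.241) * (-1) + (-0.609) * (5)
                   = -5.2860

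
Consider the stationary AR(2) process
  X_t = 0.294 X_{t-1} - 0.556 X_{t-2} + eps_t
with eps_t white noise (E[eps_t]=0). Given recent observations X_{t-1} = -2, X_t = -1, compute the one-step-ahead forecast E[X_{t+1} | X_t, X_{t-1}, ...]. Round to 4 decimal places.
E[X_{t+1} \mid \mathcal F_t] = 0.8180

For an AR(p) model X_t = c + sum_i phi_i X_{t-i} + eps_t, the
one-step-ahead conditional mean is
  E[X_{t+1} | X_t, ...] = c + sum_i phi_i X_{t+1-i}.
Substitute known values:
  E[X_{t+1} | ...] = (0.294) * (-1) + (-0.556) * (-2)
                   = 0.8180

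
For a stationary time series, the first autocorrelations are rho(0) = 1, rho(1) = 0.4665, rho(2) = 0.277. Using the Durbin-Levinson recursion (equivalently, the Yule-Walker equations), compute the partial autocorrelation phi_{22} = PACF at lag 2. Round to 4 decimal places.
\phi_{22} = 0.0759

The PACF at lag k is phi_{kk}, the last component of the solution
to the Yule-Walker system G_k phi = r_k where
  (G_k)_{ij} = rho(|i - j|), (r_k)_i = rho(i), i,j = 1..k.
Equivalently, Durbin-Levinson gives phi_{kk} iteratively:
  phi_{11} = rho(1)
  phi_{kk} = [rho(k) - sum_{j=1..k-1} phi_{k-1,j} rho(k-j)]
            / [1 - sum_{j=1..k-1} phi_{k-1,j} rho(j)],
  phi_{k,j} = phi_{k-1,j} - phi_{kk} phi_{k-1,k-j},  j = 1..k-1.
Step k = 1:
  phi_11 = rho(1) = 0.4665.
Step k = 2:
  phi_22 = [rho(2) - phi_11 rho(1)] / [1 - phi_11 rho(1)] = [0.277 - (0.4665)(0.4665)] / [1 - (0.4665)(0.4665)]
         = 0.05937775 / 0.78237775 = 0.0759.
Therefore phi_{22} = 0.0759.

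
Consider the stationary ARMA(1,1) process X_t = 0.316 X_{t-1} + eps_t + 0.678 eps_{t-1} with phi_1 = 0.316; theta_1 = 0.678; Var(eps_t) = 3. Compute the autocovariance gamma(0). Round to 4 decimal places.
\gamma(0) = 6.2929

Multiply the model equation by X_{t-k} and take expectations. With theta_0 = psi_0 = 1 and psi_j the MA(infinity) weights, this gives
  gamma(k) - sum_i phi_i gamma(k-i) = c_k,
  c_k = sigma^2 * sum_{j=k..q} theta_j psi_{j-k}   (c_k = 0 for k > q),
using gamma(-m) = gamma(m).
psi-weights needed (psi_j = theta_j + sum_i phi_i psi_{j-i}):
  psi_1 = theta_1 + phi_1 = 0.678 + (0.316) = 0.994
Right-hand sides:
  c_0 = sigma^2 (1 + theta_1 psi_1) = 3 * (1 + (0.678)(0.994)) = 3 * 1.673932 = 5.021796
  c_1 = sigma^2 theta_1 = 3 * (0.678) = 2.034
  c_2 = 0
Equations for k = 0 and k = 1 (AR order 1):
  gamma(0) = phi_1 gamma(1) + c_0
  gamma(1) = phi_1 gamma(0) + c_1
Substituting the second into the first: gamma(0) (1 - phi_1^2) = c_0 + phi_1 c_1, so
  gamma(0) = (c_0 + phi_1 c_1) / (1 - phi_1^2) = (5.021796 + (0.316)(2.034)) / (1 - (0.316)^2) = 5.66454 / 0.900144 = 6.292926.
Therefore gamma(0) = 6.2929 (to 4 decimal places).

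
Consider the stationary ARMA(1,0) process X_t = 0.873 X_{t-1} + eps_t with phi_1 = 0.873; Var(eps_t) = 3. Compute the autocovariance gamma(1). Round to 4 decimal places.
\gamma(1) = 11.0102

Multiply the model equation by X_{t-k} and take expectations. With theta_0 = psi_0 = 1 and psi_j the MA(infinity) weights, this gives
  gamma(k) - sum_i phi_i gamma(k-i) = c_k,
  c_k = sigma^2 * sum_{j=k..q} theta_j psi_{j-k}   (c_k = 0 for k > q),
using gamma(-m) = gamma(m).
Pure AR (q = 0): c_0 = sigma^2 = 3, c_k = 0 for k >= 1.
Equations for k = 0 and k = 1 (AR order 1):
  gamma(0) = phi_1 gamma(1) + c_0
  gamma(1) = phi_1 gamma(0) + c_1
Substituting the second into the first: gamma(0) (1 - phi_1^2) = c_0 + phi_1 c_1, so
  gamma(0) = c_0 / (1 - phi_1^2) = 3 / (1 - (0.873)^2) = 3 / 0.237871 = 12.611878.
  gamma(1) = phi_1 gamma(0) = (0.873)(12.611878) = 11.010169.
Therefore gamma(1) = 11.0102 (to 4 decimal places).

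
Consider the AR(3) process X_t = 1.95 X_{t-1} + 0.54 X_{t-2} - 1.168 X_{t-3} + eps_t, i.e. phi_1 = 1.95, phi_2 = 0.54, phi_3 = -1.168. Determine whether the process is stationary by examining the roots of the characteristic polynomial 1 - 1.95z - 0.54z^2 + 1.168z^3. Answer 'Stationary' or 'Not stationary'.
\text{Not stationary}

The AR(p) characteristic polynomial is P(z) = 1 - 1.95z - 0.54z^2 + 1.168z^3.
Stationarity requires all roots to lie outside the unit circle, i.e. |z| > 1 for every root.
Degree 3: look for a simple real root z0 first, then factor out (1 - z/z0) and solve the remaining quadratic.
Testing z0 = 1.25: P(1.25) = 1 + (-1.95)(1.25) + (-0.54)(1.25)^2 + (1.168)(1.25)^3
  = 1 + (-2.4375) + (-0.84375) + (2.28125) = 0.  So z_0 = 1.25 is a root, |z_0| = 1.25.
Divide out the factor (1 - 0.8 z) = (1 - z/z0) (since 1/z0 = 0.8):
  P(z) = (1 - 0.8 z)(1 + (-1.15) z + (-1.46) z^2)
  [check: z-coef -1.15 - (0.8) = -1.95; z^2-coef -1.46 - (0.8)(-1.15) = -0.54; z^3-coef -(0.8)(-1.46) = 1.168.]
Remaining roots from the quadratic factor 1 + (-1.15) z + (-1.46) z^2:
  Set 1 + (-1.15) z + (-1.46) z^2 = 0, i.e. a z^2 + b z + c = 0 with a = -1.46, b = -1.15, c = 1.
  Discriminant D = b^2 - 4ac = (-1.15)^2 - 4*(-1.46)*1 = 1.3225 - (-5.84) = 7.1625.
  D >= 0, so the roots are real: z = (-b +/- sqrt(D)) / (2a) = (1.15 +/- 2.676285) / (-2.92).
    z_1 = (1.15 + 2.676285) / (-2.92) = -1.3104,   |z_1| = 1.3104.
    z_2 = (1.15 - 2.676285) / (-2.92) = 0.5227,   |z_2| = 0.5227.
Moduli of all roots: 1.2500, 1.3104, 0.5227.
All moduli strictly greater than 1? No.
Verdict: Not stationary.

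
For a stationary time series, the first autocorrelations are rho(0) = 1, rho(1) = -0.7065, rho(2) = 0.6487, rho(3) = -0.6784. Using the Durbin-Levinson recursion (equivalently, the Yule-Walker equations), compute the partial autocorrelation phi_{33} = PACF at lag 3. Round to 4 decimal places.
\phi_{33} = -0.3200

The PACF at lag k is phi_{kk}, the last component of the solution
to the Yule-Walker system G_k phi = r_k where
  (G_k)_{ij} = rho(|i - j|), (r_k)_i = rho(i), i,j = 1..k.
Equivalently, Durbin-Levinson gives phi_{kk} iteratively:
  phi_{11} = rho(1)
  phi_{kk} = [rho(k) - sum_{j=1..k-1} phi_{k-1,j} rho(k-j)]
            / [1 - sum_{j=1..k-1} phi_{k-1,j} rho(j)],
  phi_{k,j} = phi_{k-1,j} - phi_{kk} phi_{k-1,k-j},  j = 1..k-1.
Step k = 1:
  phi_11 = rho(1) = -0.7065.
Step k = 2:
  phi_22 = [rho(2) - phi_11 rho(1)] / [1 - phi_11 rho(1)] = [0.6487 - (-0.7065)(-0.7065)] / [1 - (-0.7065)(-0.7065)]
         = 0.14955775 / 0.50085775 = 0.298603.
  Update: phi_21 = phi_11 - phi_22 phi_11 = -0.7065 - (0.298603)(-0.7065) = -0.495537.
Step k = 3:
  phi_33 = [rho(3) - phi_21 rho(2) - phi_22 rho(1)] / [1 - phi_21 rho(1) - phi_22 rho(2)]
    numerator   = -0.6784 - (-0.495537)(0.6487) - (0.298603)(-0.7065) = -0.14598208
    denominator = 1 - (-0.495537)(-0.7065) - (0.298603)(0.6487) = 0.45619932
  phi_33 = -0.14598208 / 0.45619932 = -0.32.
Therefore phi_{33} = -0.3200.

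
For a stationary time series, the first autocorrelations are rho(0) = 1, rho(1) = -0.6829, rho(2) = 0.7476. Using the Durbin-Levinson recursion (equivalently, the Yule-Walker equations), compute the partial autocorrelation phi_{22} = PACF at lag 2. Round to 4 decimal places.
\phi_{22} = 0.5270

The PACF at lag k is phi_{kk}, the last component of the solution
to the Yule-Walker system G_k phi = r_k where
  (G_k)_{ij} = rho(|i - j|), (r_k)_i = rho(i), i,j = 1..k.
Equivalently, Durbin-Levinson gives phi_{kk} iteratively:
  phi_{11} = rho(1)
  phi_{kk} = [rho(k) - sum_{j=1..k-1} phi_{k-1,j} rho(k-j)]
            / [1 - sum_{j=1..k-1} phi_{k-1,j} rho(j)],
  phi_{k,j} = phi_{k-1,j} - phi_{kk} phi_{k-1,k-j},  j = 1..k-1.
Step k = 1:
  phi_11 = rho(1) = -0.6829.
Step k = 2:
  phi_22 = [rho(2) - phi_11 rho(1)] / [1 - phi_11 rho(1)] = [0.7476 - (-0.6829)(-0.6829)] / [1 - (-0.6829)(-0.6829)]
         = 0.28124759 / 0.53364759 = 0.527.
Therefore phi_{22} = 0.5270.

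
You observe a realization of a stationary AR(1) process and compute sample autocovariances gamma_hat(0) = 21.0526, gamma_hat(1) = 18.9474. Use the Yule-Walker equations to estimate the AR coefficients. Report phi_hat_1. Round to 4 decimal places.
\hat\phi_{1} = 0.9000

The Yule-Walker equations for an AR(p) process read, in matrix form,
  Gamma_p phi = r_p,   with   (Gamma_p)_{ij} = gamma(|i - j|),
                       (r_p)_i = gamma(i),   i,j = 1..p.
Substitute the sample gammas (Toeplitz matrix and right-hand side of size 1):
  Gamma_p = [[21.0526]]
  r_p     = [18.9474]
With p = 1 this is the single equation gamma(0) phi_1 = gamma(1):
  phi_hat_1 = gamma(1) / gamma(0) = 18.9474 / 21.0526 = 0.9000.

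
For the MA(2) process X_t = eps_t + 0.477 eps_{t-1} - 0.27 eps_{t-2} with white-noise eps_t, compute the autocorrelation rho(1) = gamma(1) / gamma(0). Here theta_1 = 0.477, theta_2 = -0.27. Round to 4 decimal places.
\rho(1) = 0.2678

For an MA(q) process with theta_0 = 1, the autocovariance is
  gamma(k) = sigma^2 * sum_{i=0..q-k} theta_i * theta_{i+k},
and rho(k) = gamma(k) / gamma(0). Sigma^2 cancels.
  numerator   = (1)*(0.477) + (0.477)*(-0.27) = 0.34821.
  denominator = (1)^2 + (0.477)^2 + (-0.27)^2 = 1.300429.
  rho(1) = 0.34821 / 1.300429 = 0.2678.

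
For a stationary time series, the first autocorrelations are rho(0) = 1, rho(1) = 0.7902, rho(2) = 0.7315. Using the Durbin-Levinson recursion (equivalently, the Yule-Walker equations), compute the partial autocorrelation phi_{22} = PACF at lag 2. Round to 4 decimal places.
\phi_{22} = 0.2851

The PACF at lag k is phi_{kk}, the last component of the solution
to the Yule-Walker system G_k phi = r_k where
  (G_k)_{ij} = rho(|i - j|), (r_k)_i = rho(i), i,j = 1..k.
Equivalently, Durbin-Levinson gives phi_{kk} iteratively:
  phi_{11} = rho(1)
  phi_{kk} = [rho(k) - sum_{j=1..k-1} phi_{k-1,j} rho(k-j)]
            / [1 - sum_{j=1..k-1} phi_{k-1,j} rho(j)],
  phi_{k,j} = phi_{k-1,j} - phi_{kk} phi_{k-1,k-j},  j = 1..k-1.
Step k = 1:
  phi_11 = rho(1) = 0.7902.
Step k = 2:
  phi_22 = [rho(2) - phi_11 rho(1)] / [1 - phi_11 rho(1)] = [0.7315 - (0.7902)(0.7902)] / [1 - (0.7902)(0.7902)]
         = 0.10708396 / 0.37558396 = 0.2851.
Therefore phi_{22} = 0.2851.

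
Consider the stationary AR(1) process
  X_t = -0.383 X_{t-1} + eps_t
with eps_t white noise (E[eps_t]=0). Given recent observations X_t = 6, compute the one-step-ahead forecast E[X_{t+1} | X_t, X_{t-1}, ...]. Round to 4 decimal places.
E[X_{t+1} \mid \mathcal F_t] = -2.2980

For an AR(p) model X_t = c + sum_i phi_i X_{t-i} + eps_t, the
one-step-ahead conditional mean is
  E[X_{t+1} | X_t, ...] = c + sum_i phi_i X_{t+1-i}.
Substitute known values:
  E[X_{t+1} | ...] = (-0.383) * (6)
                   = -2.2980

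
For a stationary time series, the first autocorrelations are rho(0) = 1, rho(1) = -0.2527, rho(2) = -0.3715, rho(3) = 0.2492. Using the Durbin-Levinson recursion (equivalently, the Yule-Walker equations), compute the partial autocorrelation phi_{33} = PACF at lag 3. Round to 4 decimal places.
\phi_{33} = -0.0080

The PACF at lag k is phi_{kk}, the last component of the solution
to the Yule-Walker system G_k phi = r_k where
  (G_k)_{ij} = rho(|i - j|), (r_k)_i = rho(i), i,j = 1..k.
Equivalently, Durbin-Levinson gives phi_{kk} iteratively:
  phi_{11} = rho(1)
  phi_{kk} = [rho(k) - sum_{j=1..k-1} phi_{k-1,j} rho(k-j)]
            / [1 - sum_{j=1..k-1} phi_{k-1,j} rho(j)],
  phi_{k,j} = phi_{k-1,j} - phi_{kk} phi_{k-1,k-j},  j = 1..k-1.
Step k = 1:
  phi_11 = rho(1) = -0.2527.
Step k = 2:
  phi_22 = [rho(2) - phi_11 rho(1)] / [1 - phi_11 rho(1)] = [-0.3715 - (-0.2527)(-0.2527)] / [1 - (-0.2527)(-0.2527)]
         = -0.43535729 / 0.93614271 = -0.465054.
  Update: phi_21 = phi_11 - phi_22 phi_11 = -0.2527 - (-0.465054)(-0.2527) = -0.370219.
Step k = 3:
  phi_33 = [rho(3) - phi_21 rho(2) - phi_22 rho(1)] / [1 - phi_21 rho(1) - phi_22 rho(2)]
    numerator   = 0.2492 - (-0.370219)(-0.3715) - (-0.465054)(-0.2527) = -0.0058557
    denominator = 1 - (-0.370219)(-0.2527) - (-0.465054)(-0.3715) = 0.73367788
  phi_33 = -0.0058557 / 0.73367788 = -0.008.
Therefore phi_{33} = -0.0080.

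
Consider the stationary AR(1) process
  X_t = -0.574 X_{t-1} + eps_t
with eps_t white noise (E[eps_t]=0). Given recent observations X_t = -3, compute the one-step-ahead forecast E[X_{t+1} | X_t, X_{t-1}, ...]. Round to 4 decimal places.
E[X_{t+1} \mid \mathcal F_t] = 1.7220

For an AR(p) model X_t = c + sum_i phi_i X_{t-i} + eps_t, the
one-step-ahead conditional mean is
  E[X_{t+1} | X_t, ...] = c + sum_i phi_i X_{t+1-i}.
Substitute known values:
  E[X_{t+1} | ...] = (-0.574) * (-3)
                   = 1.7220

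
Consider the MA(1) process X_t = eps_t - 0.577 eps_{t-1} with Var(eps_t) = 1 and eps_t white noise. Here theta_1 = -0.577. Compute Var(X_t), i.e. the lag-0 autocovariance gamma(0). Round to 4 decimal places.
\gamma(0) = 1.3329

For an MA(q) process X_t = eps_t + sum_i theta_i eps_{t-i} with
Var(eps_t) = sigma^2, the variance is
  gamma(0) = sigma^2 * (1 + sum_i theta_i^2).
  sum_i theta_i^2 = (-0.577)^2 = 0.332929.
  gamma(0) = 1 * (1 + 0.332929) = 1 * 1.332929 = 1.332929, which rounds to 1.3329.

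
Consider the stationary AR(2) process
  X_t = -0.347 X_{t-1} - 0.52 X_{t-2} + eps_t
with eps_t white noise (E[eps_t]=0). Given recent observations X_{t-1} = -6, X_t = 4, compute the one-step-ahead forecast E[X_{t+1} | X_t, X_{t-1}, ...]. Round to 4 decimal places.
E[X_{t+1} \mid \mathcal F_t] = 1.7320

For an AR(p) model X_t = c + sum_i phi_i X_{t-i} + eps_t, the
one-step-ahead conditional mean is
  E[X_{t+1} | X_t, ...] = c + sum_i phi_i X_{t+1-i}.
Substitute known values:
  E[X_{t+1} | ...] = (-0.347) * (4) + (-0.52) * (-6)
                   = 1.7320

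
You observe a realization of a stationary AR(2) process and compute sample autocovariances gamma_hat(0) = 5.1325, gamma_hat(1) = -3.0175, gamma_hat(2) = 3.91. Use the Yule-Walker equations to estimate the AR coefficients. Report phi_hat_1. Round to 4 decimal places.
\hat\phi_{1} = -0.2140

The Yule-Walker equations for an AR(p) process read, in matrix form,
  Gamma_p phi = r_p,   with   (Gamma_p)_{ij} = gamma(|i - j|),
                       (r_p)_i = gamma(i),   i,j = 1..p.
Substitute the sample gammas (Toeplitz matrix and right-hand side of size 2):
  Gamma_p = [[5.1325, -3.0175], [-3.0175, 5.1325]]
  r_p     = [-3.0175, 3.91]
Written out:
  5.1325 phi_1 - 3.0175 phi_2 = -3.0175
  -3.0175 phi_1 + 5.1325 phi_2 = 3.91
Solve by Cramer's rule:
  det = gamma(0)^2 - gamma(1)^2 = (5.1325)^2 - (-3.0175)^2 = 26.34255625 - 9.10530625 = 17.23725
  phi_hat_1 = [gamma(1) gamma(0) - gamma(1) gamma(2)] / det = [(-3.0175)(5.1325) - (-3.0175)(3.91)] / 17.23725 = -3.68889375 / 17.23725 = -0.214
  phi_hat_2 = [gamma(0) gamma(2) - gamma(1)^2] / det = [(5.1325)(3.91) - (-3.0175)^2] / 17.23725 = 10.96276875 / 17.23725 = 0.636
So phi_hat = [-0.2140, 0.6360].
Therefore phi_hat_1 = -0.2140.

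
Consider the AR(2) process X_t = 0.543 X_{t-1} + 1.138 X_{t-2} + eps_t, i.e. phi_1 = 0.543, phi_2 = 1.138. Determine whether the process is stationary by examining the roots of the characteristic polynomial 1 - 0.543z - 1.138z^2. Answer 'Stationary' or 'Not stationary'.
\text{Not stationary}

The AR(p) characteristic polynomial is P(z) = 1 - 0.543z - 1.138z^2.
Stationarity requires all roots to lie outside the unit circle, i.e. |z| > 1 for every root.
Set 1 + (-0.543) z + (-1.138) z^2 = 0, i.e. a z^2 + b z + c = 0 with a = -1.138, b = -0.543, c = 1.
Discriminant D = b^2 - 4ac = (-0.543)^2 - 4*(-1.138)*1 = 0.294849 - (-4.552) = 4.846849.
D >= 0, so the roots are real: z = (-b +/- sqrt(D)) / (2a) = (0.543 +/- 2.201556) / (-2.276).
  z_1 = (0.543 + 2.201556) / (-2.276) = -1.2059,   |z_1| = 1.2059.
  z_2 = (0.543 - 2.201556) / (-2.276) = 0.7287,   |z_2| = 0.7287.
Moduli of all roots: 1.2059, 0.7287.
All moduli strictly greater than 1? No.
Verdict: Not stationary.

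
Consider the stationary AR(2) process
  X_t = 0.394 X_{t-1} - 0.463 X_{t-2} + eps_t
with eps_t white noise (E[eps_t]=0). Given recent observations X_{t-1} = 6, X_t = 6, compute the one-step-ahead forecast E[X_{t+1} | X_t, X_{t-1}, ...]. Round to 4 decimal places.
E[X_{t+1} \mid \mathcal F_t] = -0.4140

For an AR(p) model X_t = c + sum_i phi_i X_{t-i} + eps_t, the
one-step-ahead conditional mean is
  E[X_{t+1} | X_t, ...] = c + sum_i phi_i X_{t+1-i}.
Substitute known values:
  E[X_{t+1} | ...] = (0.394) * (6) + (-0.463) * (6)
                   = -0.4140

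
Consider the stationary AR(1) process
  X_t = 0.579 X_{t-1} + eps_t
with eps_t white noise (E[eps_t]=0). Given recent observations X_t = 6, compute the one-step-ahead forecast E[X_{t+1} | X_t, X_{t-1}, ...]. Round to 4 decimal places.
E[X_{t+1} \mid \mathcal F_t] = 3.4740

For an AR(p) model X_t = c + sum_i phi_i X_{t-i} + eps_t, the
one-step-ahead conditional mean is
  E[X_{t+1} | X_t, ...] = c + sum_i phi_i X_{t+1-i}.
Substitute known values:
  E[X_{t+1} | ...] = (0.579) * (6)
                   = 3.4740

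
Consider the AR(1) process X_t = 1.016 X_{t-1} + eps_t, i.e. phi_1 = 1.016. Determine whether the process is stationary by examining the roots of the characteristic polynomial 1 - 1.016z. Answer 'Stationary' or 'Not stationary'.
\text{Not stationary}

The AR(p) characteristic polynomial is P(z) = 1 - 1.016z.
Stationarity requires all roots to lie outside the unit circle, i.e. |z| > 1 for every root.
This is linear in z: 1 + (-1.016) z = 0  =>  z = -1/(-1.016) = 0.984252,  |z| = 0.984252.
Moduli of all roots: 0.9843.
All moduli strictly greater than 1? No.
Verdict: Not stationary.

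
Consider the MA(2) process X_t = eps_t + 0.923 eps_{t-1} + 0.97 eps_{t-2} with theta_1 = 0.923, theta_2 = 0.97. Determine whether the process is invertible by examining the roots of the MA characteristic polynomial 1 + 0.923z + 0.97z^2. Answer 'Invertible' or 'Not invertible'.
\text{Invertible}

The MA(q) characteristic polynomial is P(z) = 1 + 0.923z + 0.97z^2.
Invertibility requires all roots to lie outside the unit circle, i.e. |z| > 1 for every root.
Set 1 + (0.923) z + (0.97) z^2 = 0, i.e. a z^2 + b z + c = 0 with a = 0.97, b = 0.923, c = 1.
Discriminant D = b^2 - 4ac = (0.923)^2 - 4*(0.97)*1 = 0.851929 - (3.88) = -3.028071.
D < 0, so the roots are the complex-conjugate pair z = (-b +/- i sqrt(-D)) / (2a) = -0.4758 +/- 0.897i.
For a conjugate pair |z|^2 = z * conj(z) = (product of roots) = c/a = 1/(0.97) = 1.030928, so |z| = sqrt(1.030928) = 1.0153 for both roots.
Moduli of all roots: 1.0153, 1.0153.
All moduli strictly greater than 1? Yes.
Verdict: Invertible.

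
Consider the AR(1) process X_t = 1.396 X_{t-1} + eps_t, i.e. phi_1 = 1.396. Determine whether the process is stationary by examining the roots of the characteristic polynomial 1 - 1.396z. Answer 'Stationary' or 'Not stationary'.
\text{Not stationary}

The AR(p) characteristic polynomial is P(z) = 1 - 1.396z.
Stationarity requires all roots to lie outside the unit circle, i.e. |z| > 1 for every root.
This is linear in z: 1 + (-1.396) z = 0  =>  z = -1/(-1.396) = 0.716332,  |z| = 0.716332.
Moduli of all roots: 0.7163.
All moduli strictly greater than 1? No.
Verdict: Not stationary.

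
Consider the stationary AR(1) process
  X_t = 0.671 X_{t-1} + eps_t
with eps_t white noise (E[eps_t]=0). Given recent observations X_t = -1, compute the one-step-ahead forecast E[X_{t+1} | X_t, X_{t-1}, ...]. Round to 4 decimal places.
E[X_{t+1} \mid \mathcal F_t] = -0.6710

For an AR(p) model X_t = c + sum_i phi_i X_{t-i} + eps_t, the
one-step-ahead conditional mean is
  E[X_{t+1} | X_t, ...] = c + sum_i phi_i X_{t+1-i}.
Substitute known values:
  E[X_{t+1} | ...] = (0.671) * (-1)
                   = -0.6710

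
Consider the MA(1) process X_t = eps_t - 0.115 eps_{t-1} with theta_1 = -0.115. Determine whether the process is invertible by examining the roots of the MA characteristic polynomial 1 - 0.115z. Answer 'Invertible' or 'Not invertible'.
\text{Invertible}

The MA(q) characteristic polynomial is P(z) = 1 - 0.115z.
Invertibility requires all roots to lie outside the unit circle, i.e. |z| > 1 for every root.
This is linear in z: 1 + (-0.115) z = 0  =>  z = -1/(-0.115) = 8.695652,  |z| = 8.695652.
Moduli of all roots: 8.6957.
All moduli strictly greater than 1? Yes.
Verdict: Invertible.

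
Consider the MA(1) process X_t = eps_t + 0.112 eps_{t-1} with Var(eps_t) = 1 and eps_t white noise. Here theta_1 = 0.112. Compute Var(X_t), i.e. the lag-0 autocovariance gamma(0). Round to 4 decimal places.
\gamma(0) = 1.0125

For an MA(q) process X_t = eps_t + sum_i theta_i eps_{t-i} with
Var(eps_t) = sigma^2, the variance is
  gamma(0) = sigma^2 * (1 + sum_i theta_i^2).
  sum_i theta_i^2 = (0.112)^2 = 0.012544.
  gamma(0) = 1 * (1 + 0.012544) = 1 * 1.012544 = 1.012544, which rounds to 1.0125.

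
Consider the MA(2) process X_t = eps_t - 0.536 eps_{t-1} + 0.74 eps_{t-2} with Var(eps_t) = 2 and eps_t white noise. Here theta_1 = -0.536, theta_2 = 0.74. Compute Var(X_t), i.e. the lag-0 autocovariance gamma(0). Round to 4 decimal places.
\gamma(0) = 3.6698

For an MA(q) process X_t = eps_t + sum_i theta_i eps_{t-i} with
Var(eps_t) = sigma^2, the variance is
  gamma(0) = sigma^2 * (1 + sum_i theta_i^2).
  sum_i theta_i^2 = (-0.536)^2 + (0.74)^2 = 0.287296 + 0.5476 = 0.834896.
  gamma(0) = 2 * (1 + 0.834896) = 2 * 1.834896 = 3.669792, which rounds to 3.6698.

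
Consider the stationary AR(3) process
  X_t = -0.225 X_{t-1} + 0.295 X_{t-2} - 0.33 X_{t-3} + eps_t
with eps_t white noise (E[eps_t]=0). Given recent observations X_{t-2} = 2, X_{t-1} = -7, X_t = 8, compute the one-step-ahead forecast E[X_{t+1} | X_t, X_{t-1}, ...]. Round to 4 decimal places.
E[X_{t+1} \mid \mathcal F_t] = -4.5250

For an AR(p) model X_t = c + sum_i phi_i X_{t-i} + eps_t, the
one-step-ahead conditional mean is
  E[X_{t+1} | X_t, ...] = c + sum_i phi_i X_{t+1-i}.
Substitute known values:
  E[X_{t+1} | ...] = (-0.225) * (8) + (0.295) * (-7) + (-0.33) * (2)
                   = -4.5250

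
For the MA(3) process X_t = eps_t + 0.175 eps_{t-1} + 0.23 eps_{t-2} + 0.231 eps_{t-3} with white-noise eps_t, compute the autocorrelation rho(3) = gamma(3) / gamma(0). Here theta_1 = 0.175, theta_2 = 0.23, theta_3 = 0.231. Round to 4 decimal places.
\rho(3) = 0.2032

For an MA(q) process with theta_0 = 1, the autocovariance is
  gamma(k) = sigma^2 * sum_{i=0..q-k} theta_i * theta_{i+k},
and rho(k) = gamma(k) / gamma(0). Sigma^2 cancels.
  numerator   = (1)*(0.231) = 0.231.
  denominator = (1)^2 + (0.175)^2 + (0.23)^2 + (0.231)^2 = 1.136886.
  rho(3) = 0.231 / 1.136886 = 0.2032.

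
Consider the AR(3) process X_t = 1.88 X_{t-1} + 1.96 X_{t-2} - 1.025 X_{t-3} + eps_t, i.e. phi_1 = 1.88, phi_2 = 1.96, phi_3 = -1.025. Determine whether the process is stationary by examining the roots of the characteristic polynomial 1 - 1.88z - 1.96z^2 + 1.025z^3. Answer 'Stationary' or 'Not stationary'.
\text{Not stationary}

The AR(p) characteristic polynomial is P(z) = 1 - 1.88z - 1.96z^2 + 1.025z^3.
Stationarity requires all roots to lie outside the unit circle, i.e. |z| > 1 for every root.
Degree 3: look for a simple real root z0 first, then factor out (1 - z/z0) and solve the remaining quadratic.
Testing z0 = 0.4: P(0.4) = 1 + (-1.88)(0.4) + (-1.96)(0.4)^2 + (1.025)(0.4)^3
  = 1 + (-0.752) + (-0.3136) + (0.0656) = 0.  So z_0 = 0.4 is a root, |z_0| = 0.4.
Divide out the factor (1 - 2.5 z) = (1 - z/z0) (since 1/z0 = 2.5):
  P(z) = (1 - 2.5 z)(1 + (0.62) z + (-0.41) z^2)
  [check: z-coef 0.62 - (2.5) = -1.88; z^2-coef -0.41 - (2.5)(0.62) = -1.96; z^3-coef -(2.5)(-0.41) = 1.025.]
Remaining roots from the quadratic factor 1 + (0.62) z + (-0.41) z^2:
  Set 1 + (0.62) z + (-0.41) z^2 = 0, i.e. a z^2 + b z + c = 0 with a = -0.41, b = 0.62, c = 1.
  Discriminant D = b^2 - 4ac = (0.62)^2 - 4*(-0.41)*1 = 0.3844 - (-1.64) = 2.0244.
  D >= 0, so the roots are real: z = (-b +/- sqrt(D)) / (2a) = (-0.62 +/- 1.422814) / (-0.82).
    z_1 = (-0.62 + 1.422814) / (-0.82) = -0.979,   |z_1| = 0.979.
    z_2 = (-0.62 - 1.422814) / (-0.82) = 2.4912,   |z_2| = 2.4912.
Moduli of all roots: 0.4000, 0.9790, 2.4912.
All moduli strictly greater than 1? No.
Verdict: Not stationary.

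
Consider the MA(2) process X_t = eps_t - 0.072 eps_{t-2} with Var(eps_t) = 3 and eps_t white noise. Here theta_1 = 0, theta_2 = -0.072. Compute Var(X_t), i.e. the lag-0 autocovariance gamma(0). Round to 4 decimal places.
\gamma(0) = 3.0156

For an MA(q) process X_t = eps_t + sum_i theta_i eps_{t-i} with
Var(eps_t) = sigma^2, the variance is
  gamma(0) = sigma^2 * (1 + sum_i theta_i^2).
  sum_i theta_i^2 = (0)^2 + (-0.072)^2 = 0 + 0.005184 = 0.005184.
  gamma(0) = 3 * (1 + 0.005184) = 3 * 1.005184 = 3.015552, which rounds to 3.0156.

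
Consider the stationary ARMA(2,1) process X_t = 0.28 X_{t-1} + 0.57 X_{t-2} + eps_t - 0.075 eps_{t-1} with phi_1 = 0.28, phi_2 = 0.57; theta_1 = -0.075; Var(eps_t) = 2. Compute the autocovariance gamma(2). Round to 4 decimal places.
\gamma(2) = 3.4156

Multiply the model equation by X_{t-k} and take expectations. With theta_0 = psi_0 = 1 and psi_j the MA(infinity) weights, this gives
  gamma(k) - sum_i phi_i gamma(k-i) = c_k,
  c_k = sigma^2 * sum_{j=k..q} theta_j psi_{j-k}   (c_k = 0 for k > q),
using gamma(-m) = gamma(m).
psi-weights needed (psi_j = theta_j + sum_i phi_i psi_{j-i}):
  psi_1 = theta_1 + phi_1 = -0.075 + (0.28) = 0.205
Right-hand sides:
  c_0 = sigma^2 (1 + theta_1 psi_1) = 2 * (1 + (-0.075)(0.205)) = 2 * 0.984625 = 1.96925
  c_1 = sigma^2 theta_1 = 2 * (-0.075) = -0.15
  c_2 = 0
Equations for k = 0, 1, 2 (AR order 2, c_2 = 0):
  (E0) gamma(0) = phi_1 gamma(1) + phi_2 gamma(2) + c_0
  (E1) gamma(1) = phi_1 gamma(0) + phi_2 gamma(1) + c_1
  (E2) gamma(2) = phi_1 gamma(1) + phi_2 gamma(0)
From (E1): gamma(1) = A gamma(0) + B with
  A = phi_1 / (1 - phi_2) = 0.28 / 0.43 = 0.651163,   B = c_1 / (1 - phi_2) = -0.15 / 0.43 = -0.348837.
Insert (E2) into (E0): gamma(0) (1 - phi_2^2) = phi_1 (1 + phi_2) gamma(1) + c_0.
  phi_1 (1 + phi_2) = (0.28)(1.57) = 0.4396,   1 - phi_2^2 = 0.6751.
Replace gamma(1) by A gamma(0) + B and collect gamma(0):
  gamma(0) [0.6751 - (0.4396)(0.651163)] = (0.4396)(-0.348837) + 1.96925
  gamma(0) * 0.388849 = 1.815901
  gamma(0) = 1.815901 / 0.388849 = 4.669941.
  gamma(1) = A gamma(0) + B = (0.651163)(4.669941) + (-0.348837) = 2.692055.
  gamma(2) = phi_1 gamma(1) + phi_2 gamma(0) = (0.28)(2.692055) + (0.57)(4.669941) = 3.415642.
Therefore gamma(2) = 3.4156 (to 4 decimal places).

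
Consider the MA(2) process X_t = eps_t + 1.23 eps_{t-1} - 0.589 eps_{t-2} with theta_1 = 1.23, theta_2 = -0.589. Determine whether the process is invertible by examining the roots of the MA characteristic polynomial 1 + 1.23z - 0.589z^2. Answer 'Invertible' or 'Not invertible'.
\text{Not invertible}

The MA(q) characteristic polynomial is P(z) = 1 + 1.23z - 0.589z^2.
Invertibility requires all roots to lie outside the unit circle, i.e. |z| > 1 for every root.
Set 1 + (1.23) z + (-0.589) z^2 = 0, i.e. a z^2 + b z + c = 0 with a = -0.589, b = 1.23, c = 1.
Discriminant D = b^2 - 4ac = (1.23)^2 - 4*(-0.589)*1 = 1.5129 - (-2.356) = 3.8689.
D >= 0, so the roots are real: z = (-b +/- sqrt(D)) / (2a) = (-1.23 +/- 1.966952) / (-1.178).
  z_1 = (-1.23 + 1.966952) / (-1.178) = -0.6256,   |z_1| = 0.6256.
  z_2 = (-1.23 - 1.966952) / (-1.178) = 2.7139,   |z_2| = 2.7139.
Moduli of all roots: 0.6256, 2.7139.
All moduli strictly greater than 1? No.
Verdict: Not invertible.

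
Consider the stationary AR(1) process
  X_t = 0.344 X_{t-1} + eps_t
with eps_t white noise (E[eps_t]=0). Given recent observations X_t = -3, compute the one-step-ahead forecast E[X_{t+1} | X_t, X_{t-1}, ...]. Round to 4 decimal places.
E[X_{t+1} \mid \mathcal F_t] = -1.0320

For an AR(p) model X_t = c + sum_i phi_i X_{t-i} + eps_t, the
one-step-ahead conditional mean is
  E[X_{t+1} | X_t, ...] = c + sum_i phi_i X_{t+1-i}.
Substitute known values:
  E[X_{t+1} | ...] = (0.344) * (-3)
                   = -1.0320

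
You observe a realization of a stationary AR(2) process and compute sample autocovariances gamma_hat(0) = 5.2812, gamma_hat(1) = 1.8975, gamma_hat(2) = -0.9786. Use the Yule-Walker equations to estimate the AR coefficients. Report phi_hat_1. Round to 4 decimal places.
\hat\phi_{1} = 0.4890

The Yule-Walker equations for an AR(p) process read, in matrix form,
  Gamma_p phi = r_p,   with   (Gamma_p)_{ij} = gamma(|i - j|),
                       (r_p)_i = gamma(i),   i,j = 1..p.
Substitute the sample gammas (Toeplitz matrix and right-hand side of size 2):
  Gamma_p = [[5.2812, 1.8975], [1.8975, 5.2812]]
  r_p     = [1.8975, -0.9786]
Written out:
  5.2812 phi_1 + 1.8975 phi_2 = 1.8975
  1.8975 phi_1 + 5.2812 phi_2 = -0.9786
Solve by Cramer's rule:
  det = gamma(0)^2 - gamma(1)^2 = (5.2812)^2 - (1.8975)^2 = 27.89107344 - 3.60050625 = 24.29056719
  phi_hat_1 = [gamma(1) gamma(0) - gamma(1) gamma(2)] / det = [(1.8975)(5.2812) - (1.8975)(-0.9786)] / 24.29056719 = 11.8779705 / 24.29056719 = 0.489
  phi_hat_2 = [gamma(0) gamma(2) - gamma(1)^2] / det = [(5.2812)(-0.9786) - (1.8975)^2] / 24.29056719 = -8.76868857 / 24.29056719 = -0.361
So phi_hat = [0.4890, -0.3610].
Therefore phi_hat_1 = 0.4890.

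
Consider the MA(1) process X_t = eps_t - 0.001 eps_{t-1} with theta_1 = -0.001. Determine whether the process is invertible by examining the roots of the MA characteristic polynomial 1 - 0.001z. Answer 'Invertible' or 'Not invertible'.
\text{Invertible}

The MA(q) characteristic polynomial is P(z) = 1 - 0.001z.
Invertibility requires all roots to lie outside the unit circle, i.e. |z| > 1 for every root.
This is linear in z: 1 + (-0.001) z = 0  =>  z = -1/(-0.001) = 1000,  |z| = 1000.
Moduli of all roots: 1000.0000.
All moduli strictly greater than 1? Yes.
Verdict: Invertible.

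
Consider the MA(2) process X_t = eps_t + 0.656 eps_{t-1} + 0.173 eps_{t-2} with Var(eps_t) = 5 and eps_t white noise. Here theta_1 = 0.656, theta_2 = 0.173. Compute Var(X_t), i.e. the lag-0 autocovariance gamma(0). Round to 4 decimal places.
\gamma(0) = 7.3013

For an MA(q) process X_t = eps_t + sum_i theta_i eps_{t-i} with
Var(eps_t) = sigma^2, the variance is
  gamma(0) = sigma^2 * (1 + sum_i theta_i^2).
  sum_i theta_i^2 = (0.656)^2 + (0.173)^2 = 0.430336 + 0.029929 = 0.460265.
  gamma(0) = 5 * (1 + 0.460265) = 5 * 1.460265 = 7.301325, which rounds to 7.3013.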